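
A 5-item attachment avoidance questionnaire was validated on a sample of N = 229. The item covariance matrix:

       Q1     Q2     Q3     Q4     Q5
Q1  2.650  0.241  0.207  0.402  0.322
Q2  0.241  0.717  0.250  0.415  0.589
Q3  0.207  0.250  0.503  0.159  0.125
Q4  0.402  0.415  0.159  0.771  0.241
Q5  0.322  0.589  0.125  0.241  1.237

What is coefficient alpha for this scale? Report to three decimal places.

α = 0.626

ΣVar(i) = 2.650 + 0.717 + 0.503 + 0.771 + 1.237 = 5.878
Sum of off-diagonal covariances = 2.951
Var(T) = 5.878 + 2 × 2.951 = 11.780
α = (k/(k−1))·(1 − ΣVar(i)/Var(T)) = (5/4)·(1 − 5.878/11.780) = 0.626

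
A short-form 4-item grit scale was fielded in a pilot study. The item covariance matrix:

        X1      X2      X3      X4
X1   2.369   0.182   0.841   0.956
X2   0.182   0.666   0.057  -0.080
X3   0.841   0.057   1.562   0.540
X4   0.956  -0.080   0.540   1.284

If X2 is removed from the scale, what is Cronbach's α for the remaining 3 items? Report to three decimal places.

Cronbach's α = 0.709

Remaining items: X1, X3, X4 (k = 3).
sum of item variances = 2.369 + 1.562 + 1.284 = 5.215
total variance = 5.215 + 2 × 2.337 = 9.889
α (item deleted) = (3/2)·(1 − 5.215/9.889) = 0.709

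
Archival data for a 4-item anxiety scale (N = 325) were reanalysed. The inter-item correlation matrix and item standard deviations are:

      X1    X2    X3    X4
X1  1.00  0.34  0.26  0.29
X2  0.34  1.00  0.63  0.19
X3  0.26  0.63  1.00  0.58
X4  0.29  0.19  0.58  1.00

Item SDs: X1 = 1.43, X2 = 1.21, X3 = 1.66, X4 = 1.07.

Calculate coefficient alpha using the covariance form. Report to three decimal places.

Σσ²ᵢ = 1.43² + 1.21² + 1.66² + 1.07² = 7.4095
Covariances σ_ij = r_ij · s_i · s_j:
  σ(X1,X2) = 0.34 × 1.43 × 1.21 = 0.5883
  σ(X1,X3) = 0.26 × 1.43 × 1.66 = 0.6172
  σ(X1,X4) = 0.29 × 1.43 × 1.07 = 0.4437
  σ(X2,X3) = 0.63 × 1.21 × 1.66 = 1.2654
  σ(X2,X4) = 0.19 × 1.21 × 1.07 = 0.2460
  σ(X3,X4) = 0.58 × 1.66 × 1.07 = 1.0302
σ²_T = Σσ²ᵢ + 2·Σσ_ij = 7.4095 + 2 × 4.1908 = 15.7911
α = (4/3)·(1 − 7.4095/15.7911) = 0.708

coefficient alpha = 0.708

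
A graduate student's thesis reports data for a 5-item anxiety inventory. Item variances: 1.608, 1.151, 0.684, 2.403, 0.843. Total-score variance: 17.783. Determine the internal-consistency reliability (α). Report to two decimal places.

α = 0.78

Σσ²ᵢ = 1.608 + 1.151 + 0.684 + 2.403 + 0.843 = 6.689
α = (k/(k−1))·(1 − Σσ²ᵢ/total variance) = (5/4)·(1 − 6.689/17.783) = 0.78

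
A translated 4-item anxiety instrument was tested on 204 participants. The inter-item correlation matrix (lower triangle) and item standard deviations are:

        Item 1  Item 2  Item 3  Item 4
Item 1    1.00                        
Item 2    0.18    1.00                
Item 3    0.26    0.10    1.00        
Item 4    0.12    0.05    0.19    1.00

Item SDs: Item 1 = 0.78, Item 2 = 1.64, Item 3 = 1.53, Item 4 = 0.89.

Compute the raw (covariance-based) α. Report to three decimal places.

Σσ²ᵢ = 0.78² + 1.64² + 1.53² + 0.89² = 6.4310
Covariances σ_ij = r_ij · s_i · s_j:
  σ(Item 1,Item 2) = 0.18 × 0.78 × 1.64 = 0.2303
  σ(Item 1,Item 3) = 0.26 × 0.78 × 1.53 = 0.3103
  σ(Item 1,Item 4) = 0.12 × 0.78 × 0.89 = 0.0833
  σ(Item 2,Item 3) = 0.10 × 1.64 × 1.53 = 0.2509
  σ(Item 2,Item 4) = 0.05 × 1.64 × 0.89 = 0.0730
  σ(Item 3,Item 4) = 0.19 × 1.53 × 0.89 = 0.2587
σ²_T = Σσ²ᵢ + 2·Σσ_ij = 6.4310 + 2 × 1.2065 = 8.8440
α = (4/3)·(1 − 6.4310/8.8440) = 0.364

α = 0.364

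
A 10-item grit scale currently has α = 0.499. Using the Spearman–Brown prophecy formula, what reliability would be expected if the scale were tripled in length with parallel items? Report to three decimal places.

Length factor m = 3
α' = m·α / (1 + (m−1)·α)
   = 3 × 0.499 / (1 + (3 − 1) × 0.499)
   = 1.4970 / 1.9980 = 0.749

predicted reliability = 0.749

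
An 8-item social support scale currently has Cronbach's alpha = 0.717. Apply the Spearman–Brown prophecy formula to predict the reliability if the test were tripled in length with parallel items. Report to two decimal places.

Length factor m = 3
α' = m·α / (1 + (m−1)·α)
   = 3 × 0.717 / (1 + (3 − 1) × 0.717)
   = 2.1510 / 2.4340 = 0.88

predicted reliability = 0.88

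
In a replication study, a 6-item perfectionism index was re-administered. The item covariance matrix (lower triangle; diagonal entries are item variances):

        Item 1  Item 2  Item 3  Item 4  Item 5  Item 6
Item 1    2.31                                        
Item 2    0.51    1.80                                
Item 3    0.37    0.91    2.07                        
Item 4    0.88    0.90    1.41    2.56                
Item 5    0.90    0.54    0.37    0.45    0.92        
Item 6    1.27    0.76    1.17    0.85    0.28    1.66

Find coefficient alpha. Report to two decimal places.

Σσ²ᵢ = 2.31 + 1.80 + 2.07 + 2.56 + 0.92 + 1.66 = 11.32
Σ_{i<j} σ_ij = 11.57
σ²_T = 11.32 + 2 × 11.57 = 34.46
α = (k/(k−1))·(1 − Σσ²ᵢ/σ²_T) = (6/5)·(1 − 11.32/34.46) = 0.81

coefficient alpha = 0.81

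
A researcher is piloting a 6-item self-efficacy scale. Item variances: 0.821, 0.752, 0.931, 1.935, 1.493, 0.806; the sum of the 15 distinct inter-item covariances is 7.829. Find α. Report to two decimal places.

ΣVar(i) = 0.821 + 0.752 + 0.931 + 1.935 + 1.493 + 0.806 = 6.738
Sum of distinct covariances = 7.829
Var(T) = ΣVar(i) + 2·Σcov = 6.738 + 2 × 7.829 = 22.396
α = (6/5)·(1 − 6.738/22.396) = 0.84

α = 0.84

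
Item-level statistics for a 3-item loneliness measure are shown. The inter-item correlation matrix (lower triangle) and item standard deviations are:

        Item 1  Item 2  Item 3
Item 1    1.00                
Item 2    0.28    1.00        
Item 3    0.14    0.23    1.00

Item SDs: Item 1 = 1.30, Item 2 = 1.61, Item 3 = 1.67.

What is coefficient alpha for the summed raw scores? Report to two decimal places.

Σσ²ᵢ = 1.30² + 1.61² + 1.67² = 7.0710
Covariances σ_ij = r_ij · s_i · s_j:
  σ(Item 1,Item 2) = 0.28 × 1.30 × 1.61 = 0.5860
  σ(Item 1,Item 3) = 0.14 × 1.30 × 1.67 = 0.3039
  σ(Item 2,Item 3) = 0.23 × 1.61 × 1.67 = 0.6184
σ²_T = Σσ²ᵢ + 2·Σσ_ij = 7.0710 + 2 × 1.5083 = 10.0876
α = (3/2)·(1 − 7.0710/10.0876) = 0.45

coefficient alpha = 0.45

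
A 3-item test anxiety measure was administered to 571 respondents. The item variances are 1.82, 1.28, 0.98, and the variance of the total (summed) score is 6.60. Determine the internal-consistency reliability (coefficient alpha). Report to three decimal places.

ΣVar(i) = 1.82 + 1.28 + 0.98 = 4.08
α = (k/(k−1))·(1 − ΣVar(i)/σ²_total) = (3/2)·(1 − 4.08/6.60) = 0.573

coefficient alpha = 0.573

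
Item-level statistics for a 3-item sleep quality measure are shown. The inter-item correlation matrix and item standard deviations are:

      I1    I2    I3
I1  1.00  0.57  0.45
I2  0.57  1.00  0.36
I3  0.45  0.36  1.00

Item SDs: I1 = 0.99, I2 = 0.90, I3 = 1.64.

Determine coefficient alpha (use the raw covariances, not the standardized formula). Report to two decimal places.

coefficient alpha = 0.66

Σσ²ᵢ = 0.99² + 0.90² + 1.64² = 4.4797
Covariances σ_ij = r_ij · s_i · s_j:
  σ(I1,I2) = 0.57 × 0.99 × 0.90 = 0.5079
  σ(I1,I3) = 0.45 × 0.99 × 1.64 = 0.7306
  σ(I2,I3) = 0.36 × 0.90 × 1.64 = 0.5314
σ²_T = Σσ²ᵢ + 2·Σσ_ij = 4.4797 + 2 × 1.7699 = 8.0195
α = (3/2)·(1 − 4.4797/8.0195) = 0.66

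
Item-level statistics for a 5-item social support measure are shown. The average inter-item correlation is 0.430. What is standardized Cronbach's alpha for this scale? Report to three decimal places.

standardized Cronbach's alpha = 0.790

Standardized α = k·r̄ / (1 + (k−1)·r̄) = 5 × 0.430 / (1 + 4 × 0.430)
  = 2.1500 / 2.7200 = 0.790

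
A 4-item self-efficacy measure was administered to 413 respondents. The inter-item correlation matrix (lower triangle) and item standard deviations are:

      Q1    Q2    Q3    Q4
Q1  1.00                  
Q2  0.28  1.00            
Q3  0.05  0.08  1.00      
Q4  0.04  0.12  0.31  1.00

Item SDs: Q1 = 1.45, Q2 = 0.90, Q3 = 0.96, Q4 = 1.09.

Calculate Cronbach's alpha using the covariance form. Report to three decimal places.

Σσ²ᵢ = 1.45² + 0.90² + 0.96² + 1.09² = 5.0222
Covariances σ_ij = r_ij · s_i · s_j:
  σ(Q1,Q2) = 0.28 × 1.45 × 0.90 = 0.3654
  σ(Q1,Q3) = 0.05 × 1.45 × 0.96 = 0.0696
  σ(Q1,Q4) = 0.04 × 1.45 × 1.09 = 0.0632
  σ(Q2,Q3) = 0.08 × 0.90 × 0.96 = 0.0691
  σ(Q2,Q4) = 0.12 × 0.90 × 1.09 = 0.1177
  σ(Q3,Q4) = 0.31 × 0.96 × 1.09 = 0.3244
σ²_T = Σσ²ᵢ + 2·Σσ_ij = 5.0222 + 2 × 1.0094 = 7.0410
α = (4/3)·(1 − 5.0222/7.0410) = 0.382

Cronbach's alpha = 0.382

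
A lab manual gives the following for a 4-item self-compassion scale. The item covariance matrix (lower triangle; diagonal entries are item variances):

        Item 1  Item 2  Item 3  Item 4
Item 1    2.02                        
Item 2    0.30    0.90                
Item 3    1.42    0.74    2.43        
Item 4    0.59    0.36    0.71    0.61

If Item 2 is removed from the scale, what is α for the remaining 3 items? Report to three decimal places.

α = 0.777

Remaining items: Item 1, Item 3, Item 4 (k = 3).
Σσᵢ² = 2.02 + 2.43 + 0.61 = 5.06
total variance = 5.06 + 2 × 2.72 = 10.50
α (item deleted) = (3/2)·(1 − 5.06/10.50) = 0.777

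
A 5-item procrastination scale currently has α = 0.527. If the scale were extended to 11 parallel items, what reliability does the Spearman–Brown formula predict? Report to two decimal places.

predicted reliability = 0.71

Length factor m = 11/5 = 2.2000
α' = m·α / (1 + (m−1)·α)
   = 11/5 × 0.527 / (1 + (11/5 − 1) × 0.527)
   = 1.1594 / 1.6324 = 0.71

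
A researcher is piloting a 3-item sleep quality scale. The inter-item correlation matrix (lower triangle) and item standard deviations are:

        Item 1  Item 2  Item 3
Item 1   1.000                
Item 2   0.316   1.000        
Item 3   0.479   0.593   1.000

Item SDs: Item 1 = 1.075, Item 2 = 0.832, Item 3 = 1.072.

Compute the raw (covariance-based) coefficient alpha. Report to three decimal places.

coefficient alpha = 0.715

Σσ²ᵢ = 1.075² + 0.832² + 1.072² = 2.9970
Covariances σ_ij = r_ij · s_i · s_j:
  σ(Item 1,Item 2) = 0.316 × 1.075 × 0.832 = 0.2826
  σ(Item 1,Item 3) = 0.479 × 1.075 × 1.072 = 0.5520
  σ(Item 2,Item 3) = 0.593 × 0.832 × 1.072 = 0.5289
σ²_T = Σσ²ᵢ + 2·Σσ_ij = 2.9970 + 2 × 1.3635 = 5.7240
α = (3/2)·(1 − 2.9970/5.7240) = 0.715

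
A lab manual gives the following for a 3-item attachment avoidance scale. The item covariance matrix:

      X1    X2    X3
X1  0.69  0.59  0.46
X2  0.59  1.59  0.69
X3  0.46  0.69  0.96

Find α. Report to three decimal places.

sum of item variances = 0.69 + 1.59 + 0.96 = 3.24
Σ_{i<j} σ_ij = 1.74
Var(T) = 3.24 + 2 × 1.74 = 6.72
α = (k/(k−1))·(1 − sum of item variances/Var(T)) = (3/2)·(1 − 3.24/6.72) = 0.777

α = 0.777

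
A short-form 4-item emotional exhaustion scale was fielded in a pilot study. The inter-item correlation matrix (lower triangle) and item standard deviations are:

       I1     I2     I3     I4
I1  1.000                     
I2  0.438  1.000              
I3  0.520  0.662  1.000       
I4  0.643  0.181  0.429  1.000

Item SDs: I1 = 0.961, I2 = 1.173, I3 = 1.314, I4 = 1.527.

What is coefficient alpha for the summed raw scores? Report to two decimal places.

Σσ²ᵢ = 0.961² + 1.173² + 1.314² + 1.527² = 6.3578
Covariances σ_ij = r_ij · s_i · s_j:
  σ(I1,I2) = 0.438 × 0.961 × 1.173 = 0.4937
  σ(I1,I3) = 0.520 × 0.961 × 1.314 = 0.6566
  σ(I1,I4) = 0.643 × 0.961 × 1.527 = 0.9436
  σ(I2,I3) = 0.662 × 1.173 × 1.314 = 1.0204
  σ(I2,I4) = 0.181 × 1.173 × 1.527 = 0.3242
  σ(I3,I4) = 0.429 × 1.314 × 1.527 = 0.8608
σ²_T = Σσ²ᵢ + 2·Σσ_ij = 6.3578 + 2 × 4.2993 = 14.9564
α = (4/3)·(1 − 6.3578/14.9564) = 0.77

coefficient alpha = 0.77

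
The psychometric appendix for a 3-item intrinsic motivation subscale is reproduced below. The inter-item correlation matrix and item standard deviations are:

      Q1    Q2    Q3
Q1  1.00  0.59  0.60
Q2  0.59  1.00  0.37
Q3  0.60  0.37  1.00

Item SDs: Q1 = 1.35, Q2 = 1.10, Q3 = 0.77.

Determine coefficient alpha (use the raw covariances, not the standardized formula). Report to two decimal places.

Σσ²ᵢ = 1.35² + 1.10² + 0.77² = 3.6254
Covariances σ_ij = r_ij · s_i · s_j:
  σ(Q1,Q2) = 0.59 × 1.35 × 1.10 = 0.8762
  σ(Q1,Q3) = 0.60 × 1.35 × 0.77 = 0.6237
  σ(Q2,Q3) = 0.37 × 1.10 × 0.77 = 0.3134
σ²_T = Σσ²ᵢ + 2·Σσ_ij = 3.6254 + 2 × 1.8133 = 7.2520
α = (3/2)·(1 − 3.6254/7.2520) = 0.75

α = 0.75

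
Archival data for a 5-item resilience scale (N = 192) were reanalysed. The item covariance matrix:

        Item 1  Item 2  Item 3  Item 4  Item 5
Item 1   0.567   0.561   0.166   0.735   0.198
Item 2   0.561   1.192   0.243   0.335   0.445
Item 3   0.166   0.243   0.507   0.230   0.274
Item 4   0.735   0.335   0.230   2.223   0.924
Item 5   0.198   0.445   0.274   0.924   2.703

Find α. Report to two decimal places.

Σσ²ᵢ = 0.567 + 1.192 + 0.507 + 2.223 + 2.703 = 7.192
Sum of the distinct covariances = 4.111
total variance = 7.192 + 2 × 4.111 = 15.414
α = (k/(k−1))·(1 − Σσ²ᵢ/total variance) = (5/4)·(1 − 7.192/15.414) = 0.67

α = 0.67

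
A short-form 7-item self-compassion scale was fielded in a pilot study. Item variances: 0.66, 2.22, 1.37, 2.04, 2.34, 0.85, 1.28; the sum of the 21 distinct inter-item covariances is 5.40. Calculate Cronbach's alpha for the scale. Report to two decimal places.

Σσᵢ² = 0.66 + 2.22 + 1.37 + 2.04 + 2.34 + 0.85 + 1.28 = 10.76
Sum of distinct covariances = 5.40
σ²_total = Σσᵢ² + 2·Σcov = 10.76 + 2 × 5.40 = 21.56
α = (7/6)·(1 − 10.76/21.56) = 0.58

α = 0.58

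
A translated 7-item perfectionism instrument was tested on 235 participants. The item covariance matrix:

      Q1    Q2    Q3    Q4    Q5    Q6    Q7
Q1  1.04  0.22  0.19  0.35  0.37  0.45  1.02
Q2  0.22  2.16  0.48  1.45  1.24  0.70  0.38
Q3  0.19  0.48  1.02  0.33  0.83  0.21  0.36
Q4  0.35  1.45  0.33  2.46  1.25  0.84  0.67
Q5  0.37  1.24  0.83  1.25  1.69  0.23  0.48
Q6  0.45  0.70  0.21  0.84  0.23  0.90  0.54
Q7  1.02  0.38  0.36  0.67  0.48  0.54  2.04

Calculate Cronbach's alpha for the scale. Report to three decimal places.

Σσᵢ² = 1.04 + 2.16 + 1.02 + 2.46 + 1.69 + 0.90 + 2.04 = 11.31
Sum of off-diagonal covariances = 12.59
total variance = 11.31 + 2 × 12.59 = 36.49
α = (k/(k−1))·(1 − Σσᵢ²/total variance) = (7/6)·(1 − 11.31/36.49) = 0.805

α = 0.805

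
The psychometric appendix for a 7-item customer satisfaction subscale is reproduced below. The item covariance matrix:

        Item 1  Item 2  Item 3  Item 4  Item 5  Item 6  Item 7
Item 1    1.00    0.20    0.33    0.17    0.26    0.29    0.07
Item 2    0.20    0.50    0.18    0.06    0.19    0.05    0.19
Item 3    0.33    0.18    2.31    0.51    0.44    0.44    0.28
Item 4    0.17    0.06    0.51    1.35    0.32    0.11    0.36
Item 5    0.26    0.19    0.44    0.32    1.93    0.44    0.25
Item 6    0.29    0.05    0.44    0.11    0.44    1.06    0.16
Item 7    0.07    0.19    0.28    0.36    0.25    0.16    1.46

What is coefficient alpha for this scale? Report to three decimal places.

Σσ²ᵢ = 1.00 + 0.50 + 2.31 + 1.35 + 1.93 + 1.06 + 1.46 = 9.61
Sum of off-diagonal covariances = 5.30
σ²_T = 9.61 + 2 × 5.30 = 20.21
α = (k/(k−1))·(1 − Σσ²ᵢ/σ²_T) = (7/6)·(1 − 9.61/20.21) = 0.612

coefficient alpha = 0.612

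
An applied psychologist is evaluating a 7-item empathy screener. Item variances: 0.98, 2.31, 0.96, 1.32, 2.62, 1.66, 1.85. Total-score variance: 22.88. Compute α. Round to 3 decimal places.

α = 0.570

sum of item variances = 0.98 + 2.31 + 0.96 + 1.32 + 2.62 + 1.66 + 1.85 = 11.70
α = (k/(k−1))·(1 − sum of item variances/σ²_total) = (7/6)·(1 − 11.70/22.88) = 0.570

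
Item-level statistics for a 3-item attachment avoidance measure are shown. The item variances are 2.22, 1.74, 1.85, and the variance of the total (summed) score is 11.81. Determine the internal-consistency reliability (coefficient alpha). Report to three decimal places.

α = 0.762

Σσᵢ² = 2.22 + 1.74 + 1.85 = 5.81
α = (k/(k−1))·(1 − Σσᵢ²/total variance) = (3/2)·(1 − 5.81/11.81) = 0.762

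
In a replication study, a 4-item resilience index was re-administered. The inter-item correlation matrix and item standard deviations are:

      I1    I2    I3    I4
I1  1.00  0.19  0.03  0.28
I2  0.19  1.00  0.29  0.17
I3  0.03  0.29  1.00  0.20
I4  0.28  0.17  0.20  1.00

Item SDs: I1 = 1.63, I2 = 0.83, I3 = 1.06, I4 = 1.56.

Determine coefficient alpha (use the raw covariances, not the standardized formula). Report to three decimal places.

Σσ²ᵢ = 1.63² + 0.83² + 1.06² + 1.56² = 6.9030
Covariances σ_ij = r_ij · s_i · s_j:
  σ(I1,I2) = 0.19 × 1.63 × 0.83 = 0.2571
  σ(I1,I3) = 0.03 × 1.63 × 1.06 = 0.0518
  σ(I1,I4) = 0.28 × 1.63 × 1.56 = 0.7120
  σ(I2,I3) = 0.29 × 0.83 × 1.06 = 0.2551
  σ(I2,I4) = 0.17 × 0.83 × 1.56 = 0.2201
  σ(I3,I4) = 0.20 × 1.06 × 1.56 = 0.3307
σ²_T = Σσ²ᵢ + 2·Σσ_ij = 6.9030 + 2 × 1.8268 = 10.5566
α = (4/3)·(1 − 6.9030/10.5566) = 0.461

coefficient alpha = 0.461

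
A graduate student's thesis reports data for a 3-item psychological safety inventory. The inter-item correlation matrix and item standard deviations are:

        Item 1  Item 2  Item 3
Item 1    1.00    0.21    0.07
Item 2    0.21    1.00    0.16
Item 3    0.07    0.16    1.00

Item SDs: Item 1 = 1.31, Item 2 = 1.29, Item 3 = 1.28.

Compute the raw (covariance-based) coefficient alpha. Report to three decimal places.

α = 0.340

Σσ²ᵢ = 1.31² + 1.29² + 1.28² = 5.0186
Covariances σ_ij = r_ij · s_i · s_j:
  σ(Item 1,Item 2) = 0.21 × 1.31 × 1.29 = 0.3549
  σ(Item 1,Item 3) = 0.07 × 1.31 × 1.28 = 0.1174
  σ(Item 2,Item 3) = 0.16 × 1.29 × 1.28 = 0.2642
σ²_T = Σσ²ᵢ + 2·Σσ_ij = 5.0186 + 2 × 0.7365 = 6.4916
α = (3/2)·(1 − 5.0186/6.4916) = 0.340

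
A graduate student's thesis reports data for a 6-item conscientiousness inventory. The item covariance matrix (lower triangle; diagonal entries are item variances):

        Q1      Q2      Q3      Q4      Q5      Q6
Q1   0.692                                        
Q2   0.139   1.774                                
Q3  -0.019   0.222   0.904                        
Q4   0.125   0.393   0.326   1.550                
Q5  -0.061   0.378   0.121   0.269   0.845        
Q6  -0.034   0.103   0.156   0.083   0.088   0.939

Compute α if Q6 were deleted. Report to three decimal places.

α = 0.495

Remaining items: Q1, Q2, Q3, Q4, Q5 (k = 5).
sum of item variances = 0.692 + 1.774 + 0.904 + 1.550 + 0.845 = 5.765
σ²_T = 5.765 + 2 × 1.893 = 9.551
α (item deleted) = (5/4)·(1 − 5.765/9.551) = 0.495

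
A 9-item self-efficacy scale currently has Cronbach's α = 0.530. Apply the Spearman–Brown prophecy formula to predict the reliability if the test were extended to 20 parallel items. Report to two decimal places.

predicted reliability = 0.71

Length factor m = 20/9 = 2.2222
α' = m·α / (1 + (m−1)·α)
   = 20/9 × 0.530 / (1 + (20/9 − 1) × 0.530)
   = 1.1778 / 1.6478 = 0.71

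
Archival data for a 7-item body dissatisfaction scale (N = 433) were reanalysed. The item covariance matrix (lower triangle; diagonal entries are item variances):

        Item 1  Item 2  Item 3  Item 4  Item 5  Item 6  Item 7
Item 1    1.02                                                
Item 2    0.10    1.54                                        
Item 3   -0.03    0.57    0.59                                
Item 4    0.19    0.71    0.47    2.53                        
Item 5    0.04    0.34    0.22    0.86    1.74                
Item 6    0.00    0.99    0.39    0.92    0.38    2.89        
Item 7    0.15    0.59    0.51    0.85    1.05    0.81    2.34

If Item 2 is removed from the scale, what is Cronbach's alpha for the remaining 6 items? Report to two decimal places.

Cronbach's alpha = 0.66

Remaining items: Item 1, Item 3, Item 4, Item 5, Item 6, Item 7 (k = 6).
Σσ²ᵢ = 1.02 + 0.59 + 2.53 + 1.74 + 2.89 + 2.34 = 11.11
Var(T) = 11.11 + 2 × 6.81 = 24.73
α (item deleted) = (6/5)·(1 − 11.11/24.73) = 0.66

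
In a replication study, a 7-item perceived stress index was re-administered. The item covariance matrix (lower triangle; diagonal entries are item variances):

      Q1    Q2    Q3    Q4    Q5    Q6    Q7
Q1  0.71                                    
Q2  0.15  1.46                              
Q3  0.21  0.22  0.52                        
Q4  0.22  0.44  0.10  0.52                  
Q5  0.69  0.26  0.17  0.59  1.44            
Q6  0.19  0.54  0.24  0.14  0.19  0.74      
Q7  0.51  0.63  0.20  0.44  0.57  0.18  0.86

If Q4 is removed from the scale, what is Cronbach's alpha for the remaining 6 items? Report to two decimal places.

Cronbach's alpha = 0.76

Remaining items: Q1, Q2, Q3, Q5, Q6, Q7 (k = 6).
ΣVar(i) = 0.71 + 1.46 + 0.52 + 1.44 + 0.74 + 0.86 = 5.73
Var(T) = 5.73 + 2 × 4.95 = 15.63
α (item deleted) = (6/5)·(1 − 5.73/15.63) = 0.76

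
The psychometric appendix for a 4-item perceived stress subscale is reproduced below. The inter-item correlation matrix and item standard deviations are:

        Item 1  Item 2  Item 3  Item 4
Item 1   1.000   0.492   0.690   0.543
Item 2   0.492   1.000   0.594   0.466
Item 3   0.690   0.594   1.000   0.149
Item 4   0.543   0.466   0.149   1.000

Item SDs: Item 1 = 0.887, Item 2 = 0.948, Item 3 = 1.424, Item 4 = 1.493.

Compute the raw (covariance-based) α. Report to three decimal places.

α = 0.747

Σσ²ᵢ = 0.887² + 0.948² + 1.424² + 1.493² = 5.9423
Covariances σ_ij = r_ij · s_i · s_j:
  σ(Item 1,Item 2) = 0.492 × 0.887 × 0.948 = 0.4137
  σ(Item 1,Item 3) = 0.690 × 0.887 × 1.424 = 0.8715
  σ(Item 1,Item 4) = 0.543 × 0.887 × 1.493 = 0.7191
  σ(Item 2,Item 3) = 0.594 × 0.948 × 1.424 = 0.8019
  σ(Item 2,Item 4) = 0.466 × 0.948 × 1.493 = 0.6596
  σ(Item 3,Item 4) = 0.149 × 1.424 × 1.493 = 0.3168
σ²_T = Σσ²ᵢ + 2·Σσ_ij = 5.9423 + 2 × 3.7826 = 13.5075
α = (4/3)·(1 − 5.9423/13.5075) = 0.747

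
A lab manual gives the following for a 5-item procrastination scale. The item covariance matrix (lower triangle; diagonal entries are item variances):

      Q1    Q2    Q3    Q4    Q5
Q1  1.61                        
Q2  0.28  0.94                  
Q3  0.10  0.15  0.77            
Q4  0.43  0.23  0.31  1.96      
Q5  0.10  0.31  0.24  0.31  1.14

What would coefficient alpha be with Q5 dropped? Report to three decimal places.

Remaining items: Q1, Q2, Q3, Q4 (k = 4).
sum of item variances = 1.61 + 0.94 + 0.77 + 1.96 = 5.28
Var(T) = 5.28 + 2 × 1.50 = 8.28
α (item deleted) = (4/3)·(1 − 5.28/8.28) = 0.483

coefficient alpha = 0.483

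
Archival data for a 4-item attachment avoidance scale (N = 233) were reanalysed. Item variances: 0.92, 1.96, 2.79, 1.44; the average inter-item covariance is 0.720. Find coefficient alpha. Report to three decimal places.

coefficient alpha = 0.731

Σσᵢ² = 0.92 + 1.96 + 2.79 + 1.44 = 7.11
Sum of the 6 distinct covariances = 6 × 0.720 = 4.320
Var(T) = Σσᵢ² + 2·Σcov = 7.11 + 2 × 4.320 = 15.750
α = (4/3)·(1 − 7.11/15.750) = 0.731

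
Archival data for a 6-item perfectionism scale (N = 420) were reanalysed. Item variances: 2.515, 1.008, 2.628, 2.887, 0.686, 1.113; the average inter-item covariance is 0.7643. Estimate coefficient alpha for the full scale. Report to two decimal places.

ΣVar(i) = 2.515 + 1.008 + 2.628 + 2.887 + 0.686 + 1.113 = 10.837
Sum of the 15 distinct covariances = 15 × 0.7643 = 11.4645
σ²_total = ΣVar(i) + 2·Σcov = 10.837 + 2 × 11.4645 = 33.7660
α = (6/5)·(1 − 10.837/33.7660) = 0.81

α = 0.81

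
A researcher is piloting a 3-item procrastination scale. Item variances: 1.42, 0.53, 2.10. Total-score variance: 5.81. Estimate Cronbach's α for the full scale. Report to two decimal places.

α = 0.45

sum of item variances = 1.42 + 0.53 + 2.10 = 4.05
α = (k/(k−1))·(1 − sum of item variances/Var(T)) = (3/2)·(1 − 4.05/5.81) = 0.45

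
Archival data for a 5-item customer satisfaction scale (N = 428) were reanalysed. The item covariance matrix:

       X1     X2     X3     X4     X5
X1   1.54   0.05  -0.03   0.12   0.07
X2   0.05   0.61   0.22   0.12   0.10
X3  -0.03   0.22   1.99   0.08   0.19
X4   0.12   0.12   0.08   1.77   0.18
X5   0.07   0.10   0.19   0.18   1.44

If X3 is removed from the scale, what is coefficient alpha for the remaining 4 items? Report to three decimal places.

Remaining items: X1, X2, X4, X5 (k = 4).
sum of item variances = 1.54 + 0.61 + 1.77 + 1.44 = 5.36
total variance = 5.36 + 2 × 0.64 = 6.64
α (item deleted) = (4/3)·(1 − 5.36/6.64) = 0.257

α = 0.257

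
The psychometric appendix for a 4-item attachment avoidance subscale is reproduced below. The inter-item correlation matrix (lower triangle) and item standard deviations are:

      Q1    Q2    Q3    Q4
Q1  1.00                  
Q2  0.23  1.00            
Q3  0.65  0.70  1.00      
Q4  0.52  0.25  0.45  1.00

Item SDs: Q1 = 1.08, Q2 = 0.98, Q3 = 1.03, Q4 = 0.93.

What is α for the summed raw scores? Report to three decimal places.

α = 0.780

Σσ²ᵢ = 1.08² + 0.98² + 1.03² + 0.93² = 4.0526
Covariances σ_ij = r_ij · s_i · s_j:
  σ(Q1,Q2) = 0.23 × 1.08 × 0.98 = 0.2434
  σ(Q1,Q3) = 0.65 × 1.08 × 1.03 = 0.7231
  σ(Q1,Q4) = 0.52 × 1.08 × 0.93 = 0.5223
  σ(Q2,Q3) = 0.70 × 0.98 × 1.03 = 0.7066
  σ(Q2,Q4) = 0.25 × 0.98 × 0.93 = 0.2278
  σ(Q3,Q4) = 0.45 × 1.03 × 0.93 = 0.4311
σ²_T = Σσ²ᵢ + 2·Σσ_ij = 4.0526 + 2 × 2.8543 = 9.7612
α = (4/3)·(1 − 4.0526/9.7612) = 0.780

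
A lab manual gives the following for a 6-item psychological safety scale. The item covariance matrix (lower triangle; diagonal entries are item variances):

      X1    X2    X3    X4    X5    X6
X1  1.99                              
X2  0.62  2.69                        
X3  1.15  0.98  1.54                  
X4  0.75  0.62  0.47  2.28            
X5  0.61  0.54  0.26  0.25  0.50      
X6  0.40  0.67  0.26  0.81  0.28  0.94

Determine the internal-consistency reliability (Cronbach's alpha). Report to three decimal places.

Cronbach's alpha = 0.763

sum of item variances = 1.99 + 2.69 + 1.54 + 2.28 + 0.50 + 0.94 = 9.94
Sum of off-diagonal covariances = 8.67
σ²_total = 9.94 + 2 × 8.67 = 27.28
α = (k/(k−1))·(1 − sum of item variances/σ²_total) = (6/5)·(1 − 9.94/27.28) = 0.763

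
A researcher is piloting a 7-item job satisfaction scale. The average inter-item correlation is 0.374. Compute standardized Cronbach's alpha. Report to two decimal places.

standardized Cronbach's alpha = 0.81

Standardized α = k·r̄ / (1 + (k−1)·r̄) = 7 × 0.374 / (1 + 6 × 0.374)
  = 2.6180 / 3.2440 = 0.81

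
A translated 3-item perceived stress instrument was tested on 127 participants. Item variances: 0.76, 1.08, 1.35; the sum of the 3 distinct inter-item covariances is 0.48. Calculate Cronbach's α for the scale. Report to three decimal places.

α = 0.347

ΣVar(i) = 0.76 + 1.08 + 1.35 = 3.19
Sum of distinct covariances = 0.48
σ²_total = ΣVar(i) + 2·Σcov = 3.19 + 2 × 0.48 = 4.15
α = (3/2)·(1 − 3.19/4.15) = 0.347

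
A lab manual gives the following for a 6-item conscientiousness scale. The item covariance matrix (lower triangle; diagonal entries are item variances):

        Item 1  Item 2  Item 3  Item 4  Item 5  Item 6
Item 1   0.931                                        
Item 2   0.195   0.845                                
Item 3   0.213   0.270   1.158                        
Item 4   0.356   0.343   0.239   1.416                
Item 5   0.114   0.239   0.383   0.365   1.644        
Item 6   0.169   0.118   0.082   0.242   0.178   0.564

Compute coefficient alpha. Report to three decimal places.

sum of item variances = 0.931 + 0.845 + 1.158 + 1.416 + 1.644 + 0.564 = 6.558
Σ_{i<j} σ_ij = 3.506
Var(T) = 6.558 + 2 × 3.506 = 13.570
α = (k/(k−1))·(1 − sum of item variances/Var(T)) = (6/5)·(1 − 6.558/13.570) = 0.620

α = 0.620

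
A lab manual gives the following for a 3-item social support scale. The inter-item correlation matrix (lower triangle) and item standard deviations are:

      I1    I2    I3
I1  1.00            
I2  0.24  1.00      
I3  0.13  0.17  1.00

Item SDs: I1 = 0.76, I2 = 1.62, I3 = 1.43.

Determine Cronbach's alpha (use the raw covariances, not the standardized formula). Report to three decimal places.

Cronbach's alpha = 0.361

Σσ²ᵢ = 0.76² + 1.62² + 1.43² = 5.2469
Covariances σ_ij = r_ij · s_i · s_j:
  σ(I1,I2) = 0.24 × 0.76 × 1.62 = 0.2955
  σ(I1,I3) = 0.13 × 0.76 × 1.43 = 0.1413
  σ(I2,I3) = 0.17 × 1.62 × 1.43 = 0.3938
σ²_T = Σσ²ᵢ + 2·Σσ_ij = 5.2469 + 2 × 0.8306 = 6.9081
α = (3/2)·(1 − 5.2469/6.9081) = 0.361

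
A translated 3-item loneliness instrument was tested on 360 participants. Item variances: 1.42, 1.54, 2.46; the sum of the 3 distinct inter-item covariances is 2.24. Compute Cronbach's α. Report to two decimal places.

sum of item variances = 1.42 + 1.54 + 2.46 = 5.42
Sum of distinct covariances = 2.24
σ²_T = sum of item variances + 2·Σcov = 5.42 + 2 × 2.24 = 9.90
α = (3/2)·(1 − 5.42/9.90) = 0.68

Cronbach's α = 0.68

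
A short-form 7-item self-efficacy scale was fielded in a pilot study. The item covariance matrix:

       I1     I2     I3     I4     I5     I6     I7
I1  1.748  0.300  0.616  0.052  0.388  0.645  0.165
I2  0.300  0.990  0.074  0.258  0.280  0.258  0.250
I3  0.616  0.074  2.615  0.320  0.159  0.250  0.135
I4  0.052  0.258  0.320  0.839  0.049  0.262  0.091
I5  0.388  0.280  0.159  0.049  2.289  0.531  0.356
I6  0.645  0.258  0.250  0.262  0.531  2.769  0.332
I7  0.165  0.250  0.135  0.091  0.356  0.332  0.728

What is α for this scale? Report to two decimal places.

α = 0.57

Σσᵢ² = 1.748 + 0.990 + 2.615 + 0.839 + 2.289 + 2.769 + 0.728 = 11.978
Sum of off-diagonal covariances = 5.771
σ²_T = 11.978 + 2 × 5.771 = 23.520
α = (k/(k−1))·(1 − Σσᵢ²/σ²_T) = (7/6)·(1 − 11.978/23.520) = 0.57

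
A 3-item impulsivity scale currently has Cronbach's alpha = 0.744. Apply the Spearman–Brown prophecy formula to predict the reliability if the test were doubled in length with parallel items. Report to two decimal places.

predicted reliability = 0.85

Length factor m = 2
α' = m·α / (1 + (m−1)·α)
   = 2 × 0.744 / (1 + (2 − 1) × 0.744)
   = 1.4880 / 1.7440 = 0.85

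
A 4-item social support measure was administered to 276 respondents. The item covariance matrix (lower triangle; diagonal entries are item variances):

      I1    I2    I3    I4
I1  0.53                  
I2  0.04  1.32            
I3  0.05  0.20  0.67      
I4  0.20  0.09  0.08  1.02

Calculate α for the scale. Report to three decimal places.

α = 0.362

sum of item variances = 0.53 + 1.32 + 0.67 + 1.02 = 3.54
Sum of off-diagonal covariances = 0.66
σ²_T = 3.54 + 2 × 0.66 = 4.86
α = (k/(k−1))·(1 − sum of item variances/σ²_T) = (4/3)·(1 − 3.54/4.86) = 0.362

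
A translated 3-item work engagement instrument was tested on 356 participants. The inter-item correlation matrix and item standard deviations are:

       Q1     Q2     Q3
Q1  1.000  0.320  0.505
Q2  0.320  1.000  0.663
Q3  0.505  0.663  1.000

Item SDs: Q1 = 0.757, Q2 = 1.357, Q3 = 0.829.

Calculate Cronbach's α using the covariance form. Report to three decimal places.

Cronbach's α = 0.709

Σσ²ᵢ = 0.757² + 1.357² + 0.829² = 3.1017
Covariances σ_ij = r_ij · s_i · s_j:
  σ(Q1,Q2) = 0.320 × 0.757 × 1.357 = 0.3287
  σ(Q1,Q3) = 0.505 × 0.757 × 0.829 = 0.3169
  σ(Q2,Q3) = 0.663 × 1.357 × 0.829 = 0.7458
σ²_T = Σσ²ᵢ + 2·Σσ_ij = 3.1017 + 2 × 1.3914 = 5.8845
α = (3/2)·(1 − 3.1017/5.8845) = 0.709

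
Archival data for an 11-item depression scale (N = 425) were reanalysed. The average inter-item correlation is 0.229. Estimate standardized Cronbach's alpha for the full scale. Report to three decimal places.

standardized Cronbach's alpha = 0.766

Standardized α = k·r̄ / (1 + (k−1)·r̄) = 11 × 0.229 / (1 + 10 × 0.229)
  = 2.5190 / 3.2900 = 0.766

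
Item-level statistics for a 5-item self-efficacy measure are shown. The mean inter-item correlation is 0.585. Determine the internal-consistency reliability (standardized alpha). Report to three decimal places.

Standardized α = k·r̄ / (1 + (k−1)·r̄) = 5 × 0.585 / (1 + 4 × 0.585)
  = 2.9250 / 3.3400 = 0.876

standardized alpha = 0.876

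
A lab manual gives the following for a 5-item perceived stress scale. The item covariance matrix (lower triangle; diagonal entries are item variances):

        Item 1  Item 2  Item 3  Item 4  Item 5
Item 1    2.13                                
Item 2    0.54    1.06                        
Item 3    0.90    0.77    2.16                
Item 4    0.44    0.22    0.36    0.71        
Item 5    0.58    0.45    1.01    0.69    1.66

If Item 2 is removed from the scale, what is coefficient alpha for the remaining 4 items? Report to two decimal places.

coefficient alpha = 0.73

Remaining items: Item 1, Item 3, Item 4, Item 5 (k = 4).
Σσ²ᵢ = 2.13 + 2.16 + 0.71 + 1.66 = 6.66
Var(T) = 6.66 + 2 × 3.98 = 14.62
α (item deleted) = (4/3)·(1 − 6.66/14.62) = 0.73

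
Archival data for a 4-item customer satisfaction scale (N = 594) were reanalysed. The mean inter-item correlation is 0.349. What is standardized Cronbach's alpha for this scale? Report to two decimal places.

α = 0.68

Standardized α = k·r̄ / (1 + (k−1)·r̄) = 4 × 0.349 / (1 + 3 × 0.349)
  = 1.3960 / 2.0470 = 0.68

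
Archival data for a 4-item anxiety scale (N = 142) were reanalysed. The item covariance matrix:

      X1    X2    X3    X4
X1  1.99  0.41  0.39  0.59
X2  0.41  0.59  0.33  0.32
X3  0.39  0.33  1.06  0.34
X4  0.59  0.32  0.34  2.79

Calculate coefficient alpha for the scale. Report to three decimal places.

coefficient alpha = 0.567

Σσᵢ² = 1.99 + 0.59 + 1.06 + 2.79 = 6.43
Sum of the distinct covariances = 2.38
σ²_T = 6.43 + 2 × 2.38 = 11.19
α = (k/(k−1))·(1 − Σσᵢ²/σ²_T) = (4/3)·(1 − 6.43/11.19) = 0.567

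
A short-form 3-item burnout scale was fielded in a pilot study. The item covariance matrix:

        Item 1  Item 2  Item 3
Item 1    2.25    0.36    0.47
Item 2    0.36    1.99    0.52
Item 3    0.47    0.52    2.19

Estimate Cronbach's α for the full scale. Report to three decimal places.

Cronbach's α = 0.444

Σσᵢ² = 2.25 + 1.99 + 2.19 = 6.43
Sum of off-diagonal covariances = 1.35
σ²_T = 6.43 + 2 × 1.35 = 9.13
α = (k/(k−1))·(1 − Σσᵢ²/σ²_T) = (3/2)·(1 − 6.43/9.13) = 0.444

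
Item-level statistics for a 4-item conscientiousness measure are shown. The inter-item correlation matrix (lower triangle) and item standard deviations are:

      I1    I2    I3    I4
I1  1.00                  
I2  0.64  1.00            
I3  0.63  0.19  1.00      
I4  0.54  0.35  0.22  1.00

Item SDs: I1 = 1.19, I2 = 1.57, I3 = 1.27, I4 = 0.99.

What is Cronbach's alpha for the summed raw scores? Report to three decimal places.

Σσ²ᵢ = 1.19² + 1.57² + 1.27² + 0.99² = 6.4740
Covariances σ_ij = r_ij · s_i · s_j:
  σ(I1,I2) = 0.64 × 1.19 × 1.57 = 1.1957
  σ(I1,I3) = 0.63 × 1.19 × 1.27 = 0.9521
  σ(I1,I4) = 0.54 × 1.19 × 0.99 = 0.6362
  σ(I2,I3) = 0.19 × 1.57 × 1.27 = 0.3788
  σ(I2,I4) = 0.35 × 1.57 × 0.99 = 0.5440
  σ(I3,I4) = 0.22 × 1.27 × 0.99 = 0.2766
σ²_T = Σσ²ᵢ + 2·Σσ_ij = 6.4740 + 2 × 3.9834 = 14.4408
α = (4/3)·(1 − 6.4740/14.4408) = 0.736

α = 0.736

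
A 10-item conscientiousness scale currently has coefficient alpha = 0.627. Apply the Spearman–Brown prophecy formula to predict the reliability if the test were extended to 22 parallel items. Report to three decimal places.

Length factor m = 22/10 = 2.2000
α' = m·α / (1 + (m−1)·α)
   = 22/10 × 0.627 / (1 + (22/10 − 1) × 0.627)
   = 1.3794 / 1.7524 = 0.787

predicted reliability = 0.787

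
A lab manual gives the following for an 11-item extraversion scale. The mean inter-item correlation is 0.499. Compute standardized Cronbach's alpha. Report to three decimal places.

standardized Cronbach's alpha = 0.916

Standardized α = k·r̄ / (1 + (k−1)·r̄) = 11 × 0.499 / (1 + 10 × 0.499)
  = 5.4890 / 5.9900 = 0.916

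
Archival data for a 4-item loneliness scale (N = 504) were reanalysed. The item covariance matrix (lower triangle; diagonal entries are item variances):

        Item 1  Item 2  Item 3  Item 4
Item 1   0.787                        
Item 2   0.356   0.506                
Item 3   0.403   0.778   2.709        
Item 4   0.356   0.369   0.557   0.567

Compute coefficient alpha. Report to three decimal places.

Σσᵢ² = 0.787 + 0.506 + 2.709 + 0.567 = 4.569
Sum of the distinct covariances = 2.819
Var(T) = 4.569 + 2 × 2.819 = 10.207
α = (k/(k−1))·(1 − Σσᵢ²/Var(T)) = (4/3)·(1 − 4.569/10.207) = 0.736

coefficient alpha = 0.736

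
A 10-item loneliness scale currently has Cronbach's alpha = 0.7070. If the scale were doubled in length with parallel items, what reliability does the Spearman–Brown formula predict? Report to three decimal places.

predicted reliability = 0.828

Length factor m = 2
α' = m·α / (1 + (m−1)·α)
   = 2 × 0.7070 / (1 + (2 − 1) × 0.7070)
   = 1.4140 / 1.7070 = 0.828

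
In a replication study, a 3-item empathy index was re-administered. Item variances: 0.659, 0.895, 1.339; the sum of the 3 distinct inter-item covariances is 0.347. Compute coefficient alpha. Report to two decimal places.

sum of item variances = 0.659 + 0.895 + 1.339 = 2.893
Sum of distinct covariances = 0.347
Var(T) = sum of item variances + 2·Σcov = 2.893 + 2 × 0.347 = 3.587
α = (3/2)·(1 − 2.893/3.587) = 0.29

α = 0.29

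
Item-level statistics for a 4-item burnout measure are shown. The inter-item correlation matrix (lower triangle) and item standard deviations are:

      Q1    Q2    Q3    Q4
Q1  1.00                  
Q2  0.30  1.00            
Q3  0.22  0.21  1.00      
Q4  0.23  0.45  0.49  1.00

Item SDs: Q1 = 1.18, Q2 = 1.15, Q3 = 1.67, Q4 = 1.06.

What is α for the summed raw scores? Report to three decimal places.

Σσ²ᵢ = 1.18² + 1.15² + 1.67² + 1.06² = 6.6274
Covariances σ_ij = r_ij · s_i · s_j:
  σ(Q1,Q2) = 0.30 × 1.18 × 1.15 = 0.4071
  σ(Q1,Q3) = 0.22 × 1.18 × 1.67 = 0.4335
  σ(Q1,Q4) = 0.23 × 1.18 × 1.06 = 0.2877
  σ(Q2,Q3) = 0.21 × 1.15 × 1.67 = 0.4033
  σ(Q2,Q4) = 0.45 × 1.15 × 1.06 = 0.5485
  σ(Q3,Q4) = 0.49 × 1.67 × 1.06 = 0.8674
σ²_T = Σσ²ᵢ + 2·Σσ_ij = 6.6274 + 2 × 2.9475 = 12.5224
α = (4/3)·(1 − 6.6274/12.5224) = 0.628

α = 0.628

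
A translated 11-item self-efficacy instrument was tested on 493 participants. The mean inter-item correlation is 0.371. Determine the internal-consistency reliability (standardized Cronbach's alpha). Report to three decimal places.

α = 0.866

Standardized α = k·r̄ / (1 + (k−1)·r̄) = 11 × 0.371 / (1 + 10 × 0.371)
  = 4.0810 / 4.7100 = 0.866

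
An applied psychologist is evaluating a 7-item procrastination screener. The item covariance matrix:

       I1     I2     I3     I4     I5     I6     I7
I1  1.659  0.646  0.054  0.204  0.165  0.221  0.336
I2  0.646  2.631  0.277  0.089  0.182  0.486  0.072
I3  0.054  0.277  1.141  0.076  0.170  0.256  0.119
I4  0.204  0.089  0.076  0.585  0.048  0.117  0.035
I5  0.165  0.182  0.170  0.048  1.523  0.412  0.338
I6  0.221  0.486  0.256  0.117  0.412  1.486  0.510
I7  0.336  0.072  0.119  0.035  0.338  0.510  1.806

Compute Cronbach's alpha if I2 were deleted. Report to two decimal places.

Remaining items: I1, I3, I4, I5, I6, I7 (k = 6).
Σσ²ᵢ = 1.659 + 1.141 + 0.585 + 1.523 + 1.486 + 1.806 = 8.200
Var(T) = 8.200 + 2 × 3.061 = 14.322
α (item deleted) = (6/5)·(1 − 8.200/14.322) = 0.51

α = 0.51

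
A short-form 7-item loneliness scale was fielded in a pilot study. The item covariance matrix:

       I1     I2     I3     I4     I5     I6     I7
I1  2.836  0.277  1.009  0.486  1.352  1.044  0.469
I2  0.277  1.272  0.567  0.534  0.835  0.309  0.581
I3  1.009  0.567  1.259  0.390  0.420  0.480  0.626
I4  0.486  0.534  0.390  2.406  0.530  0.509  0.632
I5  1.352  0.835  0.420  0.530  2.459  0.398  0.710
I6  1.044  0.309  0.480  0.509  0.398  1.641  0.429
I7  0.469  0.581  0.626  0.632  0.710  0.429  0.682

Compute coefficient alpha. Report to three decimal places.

Σσᵢ² = 2.836 + 1.272 + 1.259 + 2.406 + 2.459 + 1.641 + 0.682 = 12.555
Sum of the distinct covariances = 12.587
σ²_total = 12.555 + 2 × 12.587 = 37.729
α = (k/(k−1))·(1 − Σσᵢ²/σ²_total) = (7/6)·(1 − 12.555/37.729) = 0.778

coefficient alpha = 0.778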